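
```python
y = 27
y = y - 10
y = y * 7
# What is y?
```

Trace:
`y = 27` → y = 27
`y = y - 10` → y = 17
`y = y * 7` → y = 119
So y = 119

Answer: 119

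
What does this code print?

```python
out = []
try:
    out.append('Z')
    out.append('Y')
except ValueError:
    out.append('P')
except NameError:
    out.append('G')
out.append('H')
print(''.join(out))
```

Execution trace: 'Z' (try body) → 'Y' (try body, no exception) → 'H' (after the try/except). Output: ZYH

Answer: ZYH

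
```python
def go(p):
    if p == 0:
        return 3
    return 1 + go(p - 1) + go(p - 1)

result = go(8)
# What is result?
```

go(p) = 1 + 2·go(p-1), go(0)=3. Closed form: (3+1)·2^8 - 1 = 1023.

Answer: 1023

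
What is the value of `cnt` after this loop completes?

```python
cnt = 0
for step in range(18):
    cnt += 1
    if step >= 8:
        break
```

Loop breaks when step reaches 8, cnt is 9
`cnt` takes the values: 0 → 1 → 2 → 3 → 4 → 5 → 6 → 7 → 8 → 9

Answer: 9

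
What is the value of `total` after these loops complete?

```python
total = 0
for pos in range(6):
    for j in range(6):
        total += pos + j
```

Sum of all pos+j for pos,j in 6x6
`total` takes the values: 0 → 1 → 3 → 6 → 10 → 15 → 16 → 18 → 21 → 25 → 30 → 36 → 38 → 41 → 45 → 50 → 56 → 63 → 66 → 70 → 75 → 81 → 88 → 96 → 100 → 105 → 111 → 118 → 126 → 135 → 140 → 146 → 153 → 161 → 170 → 180

Answer: 180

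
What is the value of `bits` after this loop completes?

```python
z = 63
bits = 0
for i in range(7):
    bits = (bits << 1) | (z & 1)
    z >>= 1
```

Reverse lowest 7 bits of 63
`bits` takes the values: 0 → 1 → 3 → 7 → 15 → 31 → 63 → 126

Answer: 126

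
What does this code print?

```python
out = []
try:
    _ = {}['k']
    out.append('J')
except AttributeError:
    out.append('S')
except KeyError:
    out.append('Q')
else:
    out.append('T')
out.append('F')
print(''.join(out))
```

Execution trace: 'Q' (except KeyError) → 'F' (after the try/except). Output: QF

Answer: QF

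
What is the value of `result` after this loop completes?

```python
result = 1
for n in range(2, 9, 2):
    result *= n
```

Product of even numbers 2 to 8
`result` takes the values: 1 → 2 → 8 → 48 → 384

Answer: 384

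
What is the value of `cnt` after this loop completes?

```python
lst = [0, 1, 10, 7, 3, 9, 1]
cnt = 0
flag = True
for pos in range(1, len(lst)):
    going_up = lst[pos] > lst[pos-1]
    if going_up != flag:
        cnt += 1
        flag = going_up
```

Count direction changes in [0, 1, 10, 7, 3, 9, 1]
`cnt` takes the values: 0 → 1 → 2 → 3

Answer: 3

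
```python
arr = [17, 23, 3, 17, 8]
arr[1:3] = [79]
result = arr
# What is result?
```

Trace:
`arr = [17, 23, 3, 17, 8]` → arr = [17, 23, 3, 17, 8]
`arr[1:3] = [79]` → arr = [17, 79, 17, 8]
`result = arr` → result = [17, 79, 17, 8]
So result = [17, 79, 17, 8]

Answer: [17, 79, 17, 8]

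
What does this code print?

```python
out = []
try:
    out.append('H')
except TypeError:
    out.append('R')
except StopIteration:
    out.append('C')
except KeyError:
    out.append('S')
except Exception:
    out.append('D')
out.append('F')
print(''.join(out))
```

Execution trace: 'H' (try body, no exception) → 'F' (after the try/except). Output: HF

Answer: HF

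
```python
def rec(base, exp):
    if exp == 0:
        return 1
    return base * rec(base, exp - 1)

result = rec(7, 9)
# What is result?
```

rec(7, 9) = 7 * 7 * 7 * 7 * 7 * 7 * 7 * 7 * 7 = 40353607

Answer: 40353607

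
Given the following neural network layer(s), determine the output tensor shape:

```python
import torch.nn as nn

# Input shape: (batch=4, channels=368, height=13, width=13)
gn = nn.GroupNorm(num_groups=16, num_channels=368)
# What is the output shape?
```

Input: (4, 368, 13, 13) -> Output: (4, 368, 13, 13)

Answer: (4, 368, 13, 13)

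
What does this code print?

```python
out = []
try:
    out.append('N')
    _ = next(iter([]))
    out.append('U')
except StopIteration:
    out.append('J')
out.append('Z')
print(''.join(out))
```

Execution trace: 'N' (try body) → 'J' (except StopIteration) → 'Z' (after the try/except). Output: NJZ

Answer: NJZ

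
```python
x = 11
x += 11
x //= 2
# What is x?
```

Trace:
`x = 11` → x = 11
`x += 11` → x = 22
`x //= 2` → x = 11
So x = 11

Answer: 11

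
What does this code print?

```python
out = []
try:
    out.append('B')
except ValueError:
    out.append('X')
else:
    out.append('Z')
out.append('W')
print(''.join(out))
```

Execution trace: 'B' (try body, no exception) → 'Z' (else) → 'W' (after the try/except). Output: BZW

Answer: BZW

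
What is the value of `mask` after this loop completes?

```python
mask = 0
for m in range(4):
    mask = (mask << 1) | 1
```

Build 4 consecutive 1-bits: 0b1111
`mask` takes the values: 0 → 1 → 3 → 7 → 15

Answer: 15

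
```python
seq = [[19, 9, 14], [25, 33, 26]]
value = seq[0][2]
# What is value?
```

Trace:
`seq = [[19, 9, 14], [25, 33, 26]]` → seq = [[19, 9, 14], [25, 33, 26]]
`value = seq[0][2]` → value = 14
So value = 14

Answer: 14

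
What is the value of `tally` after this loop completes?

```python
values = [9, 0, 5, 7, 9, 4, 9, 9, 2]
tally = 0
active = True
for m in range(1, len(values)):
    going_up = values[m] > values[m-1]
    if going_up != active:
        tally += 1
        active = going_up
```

Count direction changes in [9, 0, 5, 7, 9, 4, 9, 9, 2]
`tally` takes the values: 0 → 1 → 2 → 3 → 4 → 5

Answer: 5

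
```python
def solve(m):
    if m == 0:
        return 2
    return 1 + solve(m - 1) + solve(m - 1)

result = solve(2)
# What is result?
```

solve(m) = 1 + 2·solve(m-1), solve(0)=2. Closed form: (2+1)·2^2 - 1 = 11.

Answer: 11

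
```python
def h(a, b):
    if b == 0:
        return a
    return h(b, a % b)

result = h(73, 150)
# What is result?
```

h(73, 150) -> h(150, 73) -> h(73, 4) -> h(4, 1) -> h(1, 0) -> 1

Answer: 1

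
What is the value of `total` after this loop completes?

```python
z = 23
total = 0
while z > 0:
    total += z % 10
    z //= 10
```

Sum digits of 23
`total` takes the values: 0 → 3 → 5

Answer: 5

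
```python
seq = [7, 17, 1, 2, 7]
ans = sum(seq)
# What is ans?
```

Trace:
`seq = [7, 17, 1, 2, 7]` → seq = [7, 17, 1, 2, 7]
`ans = sum(seq)` → ans = 34
So ans = 34

Answer: 34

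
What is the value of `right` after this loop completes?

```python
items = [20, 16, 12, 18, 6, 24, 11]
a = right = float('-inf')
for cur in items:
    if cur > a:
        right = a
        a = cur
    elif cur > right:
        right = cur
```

Second largest (with repeats) in [20, 16, 12, 18, 6, 24, 11]
`right` takes the values: -inf → 16 → 18 → 20

Answer: 20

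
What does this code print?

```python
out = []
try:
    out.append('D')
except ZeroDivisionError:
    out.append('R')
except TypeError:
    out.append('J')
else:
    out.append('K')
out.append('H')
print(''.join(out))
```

Execution trace: 'D' (try body, no exception) → 'K' (else) → 'H' (after the try/except). Output: DKH

Answer: DKH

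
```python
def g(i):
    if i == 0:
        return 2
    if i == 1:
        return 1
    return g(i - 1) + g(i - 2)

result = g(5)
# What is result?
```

Build up from base cases: g(0)=2, g(1)=1, g(2)=3, g(3)=4, g(4)=7, g(5)=11

Answer: 11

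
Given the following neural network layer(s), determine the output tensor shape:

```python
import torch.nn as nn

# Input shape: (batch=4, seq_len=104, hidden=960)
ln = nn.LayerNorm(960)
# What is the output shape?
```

Input: (4, 104, 960) -> Output: (4, 104, 960)

Answer: (4, 104, 960)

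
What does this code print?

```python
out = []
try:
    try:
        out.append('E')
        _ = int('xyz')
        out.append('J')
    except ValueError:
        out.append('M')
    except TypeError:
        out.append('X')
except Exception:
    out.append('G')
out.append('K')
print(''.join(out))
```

Execution trace: 'E' (inner try body) → 'M' (inner except ValueError) → 'K' (after the try/except). Output: EMK

Answer: EMK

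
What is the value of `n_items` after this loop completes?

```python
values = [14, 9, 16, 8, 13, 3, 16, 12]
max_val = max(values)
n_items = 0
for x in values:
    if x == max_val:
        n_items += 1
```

Count of max value 16 in [14, 9, 16, 8, 13, 3, 16, 12]
`n_items` takes the values: 0 → 1 → 2

Answer: 2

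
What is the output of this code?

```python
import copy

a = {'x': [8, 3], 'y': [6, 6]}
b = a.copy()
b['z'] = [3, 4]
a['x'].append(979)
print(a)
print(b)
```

Key concept: shallow copy of dict with mutable values.
Step by step:
`a = {'x': [8, 3], 'y': [6, 6]}` → a = {'x': [8, 3], 'y': [6, 6]}
`b = a.copy()` → b = {'x': [8, 3], 'y': [6, 6]}
`b['z'] = [3, 4]` → b = {'x': [8, 3], 'y': [6, 6], 'z': [3, 4]}
`a['x'].append(979)` → a = {'x': [8, 3, 979], 'y': [6, 6]}; b = {'x': [8, 3, 979], 'y': [6, 6], 'z': [3, 4]}
`print(a)` → prints {'x': [8, 3, 979], 'y': [6, 6]}
`print(b)` → prints {'x': [8, 3, 979], 'y': [6, 6], 'z': [3, 4]}

Answer:
{'x': [8, 3, 979], 'y': [6, 6]}
{'x': [8, 3, 979], 'y': [6, 6], 'z': [3, 4]}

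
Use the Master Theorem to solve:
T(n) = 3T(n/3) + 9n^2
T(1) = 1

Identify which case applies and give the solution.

a=3, b=3, f(n)=9n^2. log_3(3) = 1. Since c=2 > 1 and the regularity condition holds (3(n/3)^2 = (3/3^2)n^2 with 3/3^2 < 1), Case 3 applies: T(n) = Θ(f(n)) = O(n^2).

Answer: O(n^2) - Case 3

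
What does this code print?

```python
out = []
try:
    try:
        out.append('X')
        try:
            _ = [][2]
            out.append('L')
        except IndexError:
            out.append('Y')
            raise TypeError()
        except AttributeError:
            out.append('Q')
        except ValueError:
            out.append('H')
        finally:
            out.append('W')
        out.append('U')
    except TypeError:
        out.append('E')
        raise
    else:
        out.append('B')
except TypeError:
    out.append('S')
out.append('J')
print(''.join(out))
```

Execution trace: 'X' (try body) → 'Y' (inner except IndexError) → 'W' (inner finally) → 'E' (except TypeError) → 'S' (outer except TypeError) → 'J' (after the try/except). Output: XYWESJ

Answer: XYWESJ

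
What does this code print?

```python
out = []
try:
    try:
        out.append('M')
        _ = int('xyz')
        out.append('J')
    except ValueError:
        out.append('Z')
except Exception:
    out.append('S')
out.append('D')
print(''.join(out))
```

Execution trace: 'M' (inner try body) → 'Z' (inner except ValueError) → 'D' (after the try/except). Output: MZD

Answer: MZD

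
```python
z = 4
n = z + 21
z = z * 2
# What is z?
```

Trace:
`z = 4` → z = 4
`n = z + 21` → n = 25
`z = z * 2` → z = 8
So z = 8

Answer: 8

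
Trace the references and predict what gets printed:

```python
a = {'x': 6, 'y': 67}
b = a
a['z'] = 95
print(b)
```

Key concept: dict aliasing.
Step by step:
`a = {'x': 6, 'y': 67}` → a = {'x': 6, 'y': 67}
`b = a` → b = {'x': 6, 'y': 67} (same object as a)
`a['z'] = 95` → a = {'x': 6, 'y': 67, 'z': 95} (same object as b); b = {'x': 6, 'y': 67, 'z': 95} (same object as a)
`print(b)` → prints {'x': 6, 'y': 67, 'z': 95}

Answer: {'x': 6, 'y': 67, 'z': 95}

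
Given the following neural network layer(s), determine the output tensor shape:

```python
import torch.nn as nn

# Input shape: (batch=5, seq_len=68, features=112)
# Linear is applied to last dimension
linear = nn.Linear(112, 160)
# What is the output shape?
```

Input: (5, 68, 112) -> Output: (5, 68, 160)

Answer: (5, 68, 160)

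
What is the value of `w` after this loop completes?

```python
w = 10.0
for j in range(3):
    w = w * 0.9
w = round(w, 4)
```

Exponential decay: 10.0 * 0.9^3
`w` takes the values: 10.0 → 9.0 → 8.1 → 7.29

Answer: 7.29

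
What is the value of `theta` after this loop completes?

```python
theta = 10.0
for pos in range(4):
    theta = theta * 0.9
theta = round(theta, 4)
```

Exponential decay: 10.0 * 0.9^4
`theta` takes the values: 10.0 → 9.0 → 8.1 → 7.29 → 6.561

Answer: 6.561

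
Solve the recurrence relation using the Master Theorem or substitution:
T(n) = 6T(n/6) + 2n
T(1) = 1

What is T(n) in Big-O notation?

By Master Theorem: a=6, b=6, f(n)=2n. Since log_6(6) = 1 and f(n) = Θ(n^1), Case 2 applies. T(n) = O(n log n).

Answer: O(n log n)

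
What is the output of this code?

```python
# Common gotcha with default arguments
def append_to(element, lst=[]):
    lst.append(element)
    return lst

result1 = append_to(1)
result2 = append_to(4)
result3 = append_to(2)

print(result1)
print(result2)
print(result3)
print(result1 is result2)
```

Key concept: mutable default argument gotcha.
Step by step:
`result1 = append_to(1)` → result1 = [1]
`result2 = append_to(4)` → result1 = [1, 4] (same object as result2); result2 = [1, 4] (same object as result1)
`result3 = append_to(2)` → result1 = [1, 4, 2] (same object as result2, result3); result2 = [1, 4, 2] (same object as result1, result3); result3 = [1, 4, 2] (same object as result1, result2)
`print(result1)` → prints [1, 4, 2]
`print(result2)` → prints [1, 4, 2]
`print(result3)` → prints [1, 4, 2]
`print(result1 is result2)` → prints True

Answer:
[1, 4, 2]
[1, 4, 2]
[1, 4, 2]
True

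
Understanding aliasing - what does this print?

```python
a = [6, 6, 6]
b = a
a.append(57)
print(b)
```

Key concept: basic list aliasing.
Step by step:
`a = [6, 6, 6]` → a = [6, 6, 6]
`b = a` → b = [6, 6, 6] (same object as a)
`a.append(57)` → a = [6, 6, 6, 57] (same object as b); b = [6, 6, 6, 57] (same object as a)
`print(b)` → prints [6, 6, 6, 57]

Answer: [6, 6, 6, 57]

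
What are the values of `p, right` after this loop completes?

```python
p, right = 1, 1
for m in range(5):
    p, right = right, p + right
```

Fibonacci: after 5 iterations
`p, right` takes the values: (1, 1) → (1, 2) → (2, 3) → (3, 5) → (5, 8) → (8, 13)

Answer: 8, 13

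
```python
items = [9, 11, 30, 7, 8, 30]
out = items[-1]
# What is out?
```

Trace:
`items = [9, 11, 30, 7, 8, 30]` → items = [9, 11, 30, 7, 8, 30]
`out = items[-1]` → out = 30
So out = 30

Answer: 30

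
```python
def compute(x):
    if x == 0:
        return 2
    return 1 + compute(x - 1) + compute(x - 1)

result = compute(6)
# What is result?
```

compute(x) = 1 + 2·compute(x-1), compute(0)=2. Closed form: (2+1)·2^6 - 1 = 191.

Answer: 191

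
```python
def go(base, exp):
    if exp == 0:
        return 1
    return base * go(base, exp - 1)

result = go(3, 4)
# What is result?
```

go(3, 4) = 3 * 3 * 3 * 3 = 81

Answer: 81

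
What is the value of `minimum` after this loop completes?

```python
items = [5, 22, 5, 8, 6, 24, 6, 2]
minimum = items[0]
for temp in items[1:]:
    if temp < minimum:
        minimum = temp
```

Minimum of [5, 22, 5, 8, 6, 24, 6, 2]
`minimum` takes the values: 5 → 2

Answer: 2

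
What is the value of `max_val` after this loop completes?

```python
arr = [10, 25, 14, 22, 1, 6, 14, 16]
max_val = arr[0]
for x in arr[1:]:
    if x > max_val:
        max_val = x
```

Maximum of [10, 25, 14, 22, 1, 6, 14, 16]
`max_val` takes the values: 10 → 25

Answer: 25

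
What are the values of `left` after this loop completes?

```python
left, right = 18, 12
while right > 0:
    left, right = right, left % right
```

GCD of 18 and 12
`left` takes the values: 18 → 12 → 6

Answer: 6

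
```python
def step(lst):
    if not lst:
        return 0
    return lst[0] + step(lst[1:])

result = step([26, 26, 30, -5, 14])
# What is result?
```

26 + 26 + 30 + (-5) + 14 + 0 = 91

Answer: 91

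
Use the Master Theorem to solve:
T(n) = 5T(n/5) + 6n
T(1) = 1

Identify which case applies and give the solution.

a=5, b=5, f(n)=6n. log_5(5) = 1. Since c=1 = 1, Case 2 applies: T(n) = Θ(n^log_b(a) · log n) = O(n log n).

Answer: O(n log n) - Case 2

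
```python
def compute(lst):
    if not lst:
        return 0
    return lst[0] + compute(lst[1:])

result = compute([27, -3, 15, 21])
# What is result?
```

27 + (-3) + 15 + 21 + 0 = 60

Answer: 60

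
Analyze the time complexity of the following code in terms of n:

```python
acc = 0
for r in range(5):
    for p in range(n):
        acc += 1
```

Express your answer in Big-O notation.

Each loop level contributes: 1 × n. Multiplying the contributions gives O(n).

Answer: O(n)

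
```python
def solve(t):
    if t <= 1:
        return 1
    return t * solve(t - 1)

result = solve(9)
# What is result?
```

solve(9) = 9 * 8 * 7 * 6 * 5 * 4 * 3 * 2 * 1 = 362880

Answer: 362880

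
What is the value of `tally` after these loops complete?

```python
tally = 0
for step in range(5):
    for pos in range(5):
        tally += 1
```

5 * 5 = 25
`tally` takes the values: 0 → 1 → 2 → 3 → 4 → 5 → 6 → 7 → 8 → 9 → 10 → 11 → 12 → 13 → 14 → 15 → 16 → 17 → 18 → 19 → 20 → 21 → 22 → 23 → 24 → 25

Answer: 25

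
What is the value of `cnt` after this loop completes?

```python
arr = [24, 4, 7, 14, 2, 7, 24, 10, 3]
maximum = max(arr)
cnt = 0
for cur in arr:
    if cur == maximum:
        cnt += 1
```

Count of max value 24 in [24, 4, 7, 14, 2, 7, 24, 10, 3]
`cnt` takes the values: 0 → 1 → 2

Answer: 2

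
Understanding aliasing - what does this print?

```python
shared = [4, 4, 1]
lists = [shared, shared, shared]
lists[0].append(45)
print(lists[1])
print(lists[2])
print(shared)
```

Key concept: list of same reference.
Step by step:
`shared = [4, 4, 1]` → shared = [4, 4, 1]
`lists = [shared, shared, shared]` → lists = [[4, 4, 1], [4, 4, 1], [4, 4, 1]]
`lists[0].append(45)` → shared = [4, 4, 1, 45]; lists = [[4, 4, 1, 45], [4, 4, 1, 45], [4, 4, 1, 45]]
`print(lists[1])` → prints [4, 4, 1, 45]
`print(lists[2])` → prints [4, 4, 1, 45]
`print(shared)` → prints [4, 4, 1, 45]

Answer:
[4, 4, 1, 45]
[4, 4, 1, 45]
[4, 4, 1, 45]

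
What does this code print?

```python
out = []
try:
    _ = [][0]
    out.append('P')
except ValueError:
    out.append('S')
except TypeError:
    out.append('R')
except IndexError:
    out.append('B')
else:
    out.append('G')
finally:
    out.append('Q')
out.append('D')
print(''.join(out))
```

Execution trace: 'B' (except IndexError) → 'Q' (finally) → 'D' (after the try/except). Output: BQD

Answer: BQD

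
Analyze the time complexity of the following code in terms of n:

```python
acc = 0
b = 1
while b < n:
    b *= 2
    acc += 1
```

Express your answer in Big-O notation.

Each loop level contributes: log n. Multiplying the contributions gives O(log n).

Answer: O(log n)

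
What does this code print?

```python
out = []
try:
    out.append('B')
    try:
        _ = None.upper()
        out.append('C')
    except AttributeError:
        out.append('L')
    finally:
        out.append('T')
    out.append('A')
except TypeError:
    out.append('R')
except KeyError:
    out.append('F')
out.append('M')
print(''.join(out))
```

Execution trace: 'B' (try body) → 'L' (inner except AttributeError) → 'T' (inner finally) → 'A' (try body, no exception) → 'M' (after the try/except). Output: BLTAM

Answer: BLTAM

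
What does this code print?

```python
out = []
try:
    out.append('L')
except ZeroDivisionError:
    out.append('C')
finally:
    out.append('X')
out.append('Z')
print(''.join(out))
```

Execution trace: 'L' (try body, no exception) → 'X' (finally) → 'Z' (after the try/except). Output: LXZ

Answer: LXZ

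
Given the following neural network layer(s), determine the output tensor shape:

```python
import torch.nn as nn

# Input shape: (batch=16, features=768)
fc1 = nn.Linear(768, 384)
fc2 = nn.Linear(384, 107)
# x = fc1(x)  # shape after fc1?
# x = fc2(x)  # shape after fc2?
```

Input: (16, 768) -> after fc1: (16, 384) -> Output: (16, 107)

Answer: (16, 107)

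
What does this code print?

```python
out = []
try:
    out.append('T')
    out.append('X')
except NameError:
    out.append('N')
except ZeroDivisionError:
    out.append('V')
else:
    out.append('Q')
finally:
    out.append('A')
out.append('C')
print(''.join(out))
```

Execution trace: 'T' (try body) → 'X' (try body, no exception) → 'Q' (else) → 'A' (finally) → 'C' (after the try/except). Output: TXQAC

Answer: TXQAC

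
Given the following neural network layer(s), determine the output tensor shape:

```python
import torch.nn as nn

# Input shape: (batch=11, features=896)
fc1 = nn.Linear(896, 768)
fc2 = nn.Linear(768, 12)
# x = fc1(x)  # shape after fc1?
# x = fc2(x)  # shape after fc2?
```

Input: (11, 896) -> after fc1: (11, 768) -> Output: (11, 12)

Answer: (11, 12)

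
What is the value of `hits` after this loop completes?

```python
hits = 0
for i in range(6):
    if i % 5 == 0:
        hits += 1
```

Count numbers divisible by 5 in range(6)
`hits` takes the values: 0 → 1 → 2

Answer: 2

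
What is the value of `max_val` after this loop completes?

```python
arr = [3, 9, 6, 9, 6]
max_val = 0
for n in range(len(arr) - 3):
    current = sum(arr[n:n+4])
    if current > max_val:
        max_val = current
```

Max sum of 4-element window in [3, 9, 6, 9, 6]
`max_val` takes the values: 0 → 27 → 30

Answer: 30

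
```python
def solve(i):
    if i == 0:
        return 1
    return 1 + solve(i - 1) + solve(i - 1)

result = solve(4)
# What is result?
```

solve(i) = 1 + 2·solve(i-1), solve(0)=1. Closed form: (1+1)·2^4 - 1 = 31.

Answer: 31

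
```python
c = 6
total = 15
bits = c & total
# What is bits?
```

Trace:
`c = 6` → c = 6
`total = 15` → total = 15
`bits = c & total` → bits = 6
So bits = 6

Answer: 6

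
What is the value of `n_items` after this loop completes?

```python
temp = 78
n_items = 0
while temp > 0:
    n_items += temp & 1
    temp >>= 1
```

Count set bits in 78 (binary: 0b1001110)
`n_items` takes the values: 0 → 1 → 2 → 3 → 4

Answer: 4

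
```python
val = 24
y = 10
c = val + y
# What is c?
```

Trace:
`val = 24` → val = 24
`y = 10` → y = 10
`c = val + y` → c = 34
So c = 34

Answer: 34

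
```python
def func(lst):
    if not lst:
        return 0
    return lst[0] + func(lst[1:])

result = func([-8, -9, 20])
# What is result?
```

(-8) + (-9) + 20 + 0 = 3

Answer: 3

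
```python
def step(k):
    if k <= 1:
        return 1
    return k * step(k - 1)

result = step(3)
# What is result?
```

step(3) = 3 * 2 * 1 = 6

Answer: 6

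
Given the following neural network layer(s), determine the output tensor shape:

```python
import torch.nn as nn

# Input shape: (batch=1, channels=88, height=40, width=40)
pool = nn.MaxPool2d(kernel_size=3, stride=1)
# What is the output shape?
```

Input: (1, 88, 40, 40) -> Output: (1, 88, 38, 38)

Answer: (1, 88, 38, 38)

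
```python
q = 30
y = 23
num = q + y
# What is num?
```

Trace:
`q = 30` → q = 30
`y = 23` → y = 23
`num = q + y` → num = 53
So num = 53

Answer: 53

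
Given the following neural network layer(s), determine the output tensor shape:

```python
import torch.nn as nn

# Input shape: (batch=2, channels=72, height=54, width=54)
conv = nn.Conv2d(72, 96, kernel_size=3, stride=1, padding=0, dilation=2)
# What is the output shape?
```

Input: (2, 72, 54, 54) -> Output: (2, 96, 50, 50)

Answer: (2, 96, 50, 50)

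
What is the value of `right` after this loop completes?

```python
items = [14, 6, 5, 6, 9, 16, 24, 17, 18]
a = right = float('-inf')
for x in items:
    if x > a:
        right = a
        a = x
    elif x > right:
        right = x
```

Second largest (with repeats) in [14, 6, 5, 6, 9, 16, 24, 17, 18]
`right` takes the values: -inf → 6 → 9 → 14 → 16 → 17 → 18

Answer: 18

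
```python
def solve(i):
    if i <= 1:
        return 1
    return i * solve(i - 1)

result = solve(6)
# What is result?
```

solve(6) = 6 * 5 * 4 * 3 * 2 * 1 = 720

Answer: 720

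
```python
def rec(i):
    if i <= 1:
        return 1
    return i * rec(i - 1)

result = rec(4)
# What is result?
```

rec(4) = 4 * 3 * 2 * 1 = 24

Answer: 24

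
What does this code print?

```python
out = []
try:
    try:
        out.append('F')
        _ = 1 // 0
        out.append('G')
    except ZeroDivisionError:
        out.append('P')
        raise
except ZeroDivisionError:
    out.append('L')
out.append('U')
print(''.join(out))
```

Execution trace: 'F' (inner try body) → 'P' (inner except ZeroDivisionError) → 'L' (outer except ZeroDivisionError) → 'U' (after the try/except). Output: FPLU

Answer: FPLU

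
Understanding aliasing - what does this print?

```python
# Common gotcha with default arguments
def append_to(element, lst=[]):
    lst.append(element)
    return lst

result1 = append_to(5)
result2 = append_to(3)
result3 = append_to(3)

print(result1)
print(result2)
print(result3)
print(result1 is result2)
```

Key concept: mutable default argument gotcha.
Step by step:
`result1 = append_to(5)` → result1 = [5]
`result2 = append_to(3)` → result1 = [5, 3] (same object as result2); result2 = [5, 3] (same object as result1)
`result3 = append_to(3)` → result1 = [5, 3, 3] (same object as result2, result3); result2 = [5, 3, 3] (same object as result1, result3); result3 = [5, 3, 3] (same object as result1, result2)
`print(result1)` → prints [5, 3, 3]
`print(result2)` → prints [5, 3, 3]
`print(result3)` → prints [5, 3, 3]
`print(result1 is result2)` → prints True

Answer:
[5, 3, 3]
[5, 3, 3]
[5, 3, 3]
True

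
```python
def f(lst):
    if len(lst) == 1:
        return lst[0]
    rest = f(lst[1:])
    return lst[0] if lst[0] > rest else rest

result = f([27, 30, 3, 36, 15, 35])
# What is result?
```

Recursive max over [27, 30, 3, 36, 15, 35] = 36

Answer: 36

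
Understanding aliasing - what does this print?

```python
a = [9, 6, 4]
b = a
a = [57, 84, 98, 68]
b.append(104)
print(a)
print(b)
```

Key concept: rebinding vs mutation: a is rebound to a new list, b still points at the original.
Step by step:
`a = [9, 6, 4]` → a = [9, 6, 4]
`b = a` → b = [9, 6, 4] (same object as a)
`a = [57, 84, 98, 68]` → a = [57, 84, 98, 68]
`b.append(104)` → b = [9, 6, 4, 104]
`print(a)` → prints [57, 84, 98, 68]
`print(b)` → prints [9, 6, 4, 104]

Answer:
[57, 84, 98, 68]
[9, 6, 4, 104]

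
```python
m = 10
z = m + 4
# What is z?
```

Trace:
`m = 10` → m = 10
`z = m + 4` → z = 14
So z = 14

Answer: 14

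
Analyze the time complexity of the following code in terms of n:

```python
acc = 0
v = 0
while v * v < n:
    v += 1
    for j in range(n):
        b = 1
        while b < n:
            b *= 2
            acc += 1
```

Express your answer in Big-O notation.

Each loop level contributes: √n × n × log n. Multiplying the contributions gives O(n√n log n).

Answer: O(n√n log n)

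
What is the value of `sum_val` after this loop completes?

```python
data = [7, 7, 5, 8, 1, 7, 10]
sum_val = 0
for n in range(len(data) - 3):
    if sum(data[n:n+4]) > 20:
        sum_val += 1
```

Count windows with sum > 20
`sum_val` takes the values: 0 → 1 → 2 → 3 → 4

Answer: 4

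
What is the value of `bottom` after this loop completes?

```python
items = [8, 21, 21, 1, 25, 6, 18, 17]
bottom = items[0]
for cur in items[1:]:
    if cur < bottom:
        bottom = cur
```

Minimum of [8, 21, 21, 1, 25, 6, 18, 17]
`bottom` takes the values: 8 → 1

Answer: 1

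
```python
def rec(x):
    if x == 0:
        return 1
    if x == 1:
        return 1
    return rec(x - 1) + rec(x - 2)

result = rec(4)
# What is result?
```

Build up from base cases: rec(0)=1, rec(1)=1, rec(2)=2, rec(3)=3, rec(4)=5

Answer: 5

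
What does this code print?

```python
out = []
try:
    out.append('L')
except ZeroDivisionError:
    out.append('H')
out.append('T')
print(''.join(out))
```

Execution trace: 'L' (try body, no exception) → 'T' (after the try/except). Output: LT

Answer: LT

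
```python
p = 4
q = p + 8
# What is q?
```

Trace:
`p = 4` → p = 4
`q = p + 8` → q = 12
So q = 12

Answer: 12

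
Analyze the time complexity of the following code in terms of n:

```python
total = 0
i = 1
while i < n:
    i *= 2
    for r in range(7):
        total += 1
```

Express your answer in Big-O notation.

Each loop level contributes: log n × 1. Multiplying the contributions gives O(log n).

Answer: O(log n)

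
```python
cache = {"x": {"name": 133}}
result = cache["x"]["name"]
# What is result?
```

Trace:
`cache = {"x": {"name": 133}}` → cache = {'x': {'name': 133}}
`result = cache["x"]["name"]` → result = 133
So result = 133

Answer: 133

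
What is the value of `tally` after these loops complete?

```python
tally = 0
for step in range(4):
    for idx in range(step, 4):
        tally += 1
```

Upper triangle: 4 + 3 + ... + 1
`tally` takes the values: 0 → 1 → 2 → 3 → 4 → 5 → 6 → 7 → 8 → 9 → 10

Answer: 10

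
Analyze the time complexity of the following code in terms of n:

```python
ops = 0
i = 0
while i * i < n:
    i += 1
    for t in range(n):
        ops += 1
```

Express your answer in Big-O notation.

Each loop level contributes: √n × n. Multiplying the contributions gives O(n√n).

Answer: O(n√n)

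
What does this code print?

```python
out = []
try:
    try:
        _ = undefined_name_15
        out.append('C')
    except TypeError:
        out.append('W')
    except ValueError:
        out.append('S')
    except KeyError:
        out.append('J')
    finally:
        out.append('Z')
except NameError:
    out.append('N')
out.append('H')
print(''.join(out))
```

Execution trace: 'Z' (inner finally) → 'N' (outer except NameError) → 'H' (after the try/except). Output: ZNH

Answer: ZNH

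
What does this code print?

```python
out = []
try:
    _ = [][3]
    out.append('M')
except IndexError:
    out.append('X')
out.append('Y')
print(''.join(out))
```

Execution trace: 'X' (except IndexError) → 'Y' (after the try/except). Output: XY

Answer: XY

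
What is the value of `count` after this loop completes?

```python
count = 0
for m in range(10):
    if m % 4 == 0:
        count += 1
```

Count numbers divisible by 4 in range(10)
`count` takes the values: 0 → 1 → 2 → 3

Answer: 3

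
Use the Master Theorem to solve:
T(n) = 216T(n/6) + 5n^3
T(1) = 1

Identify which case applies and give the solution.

a=216, b=6, f(n)=5n^3. log_6(216) = 3. Since c=3 = 3, Case 2 applies: T(n) = Θ(n^log_b(a) · log n) = O(n^3 log n).

Answer: O(n^3 log n) - Case 2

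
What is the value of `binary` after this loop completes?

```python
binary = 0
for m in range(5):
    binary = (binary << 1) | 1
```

Build 5 consecutive 1-bits: 0b11111
`binary` takes the values: 0 → 1 → 3 → 7 → 15 → 31

Answer: 31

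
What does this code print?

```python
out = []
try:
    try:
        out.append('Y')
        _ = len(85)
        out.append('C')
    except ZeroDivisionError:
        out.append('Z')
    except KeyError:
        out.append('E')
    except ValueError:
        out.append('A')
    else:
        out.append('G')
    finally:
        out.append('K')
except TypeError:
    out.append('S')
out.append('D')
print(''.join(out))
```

Execution trace: 'Y' (inner try body) → 'K' (inner finally) → 'S' (outer except TypeError) → 'D' (after the try/except). Output: YKSD

Answer: YKSD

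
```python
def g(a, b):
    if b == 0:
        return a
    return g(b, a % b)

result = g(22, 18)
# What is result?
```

g(22, 18) -> g(18, 4) -> g(4, 2) -> g(2, 0) -> 2

Answer: 2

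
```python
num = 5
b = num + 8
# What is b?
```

Trace:
`num = 5` → num = 5
`b = num + 8` → b = 13
So b = 13

Answer: 13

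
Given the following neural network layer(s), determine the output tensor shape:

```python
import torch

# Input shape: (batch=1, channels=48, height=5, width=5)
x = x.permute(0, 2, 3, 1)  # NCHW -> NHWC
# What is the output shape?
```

Input: (1, 48, 5, 5) -> Output: (1, 5, 5, 48)

Answer: (1, 5, 5, 48)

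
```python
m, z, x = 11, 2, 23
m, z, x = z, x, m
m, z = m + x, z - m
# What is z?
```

Trace:
`m, z, x = 11, 2, 23` → m = 11; z = 2; x = 23
`m, z, x = z, x, m` → m = 2; z = 23; x = 11
`m, z = m + x, z - m` → m = 13; z = 21
So z = 21

Answer: 21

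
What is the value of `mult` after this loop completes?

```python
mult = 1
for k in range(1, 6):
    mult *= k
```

5! = 120
`mult` takes the values: 1 → 2 → 6 → 24 → 120

Answer: 120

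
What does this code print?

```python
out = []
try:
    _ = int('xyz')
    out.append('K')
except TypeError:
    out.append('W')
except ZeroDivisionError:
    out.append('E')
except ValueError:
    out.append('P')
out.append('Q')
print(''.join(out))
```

Execution trace: 'P' (except ValueError) → 'Q' (after the try/except). Output: PQ

Answer: PQ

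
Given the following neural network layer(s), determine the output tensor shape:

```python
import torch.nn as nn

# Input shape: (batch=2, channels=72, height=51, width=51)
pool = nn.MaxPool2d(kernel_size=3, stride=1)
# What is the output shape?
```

Input: (2, 72, 51, 51) -> Output: (2, 72, 49, 49)

Answer: (2, 72, 49, 49)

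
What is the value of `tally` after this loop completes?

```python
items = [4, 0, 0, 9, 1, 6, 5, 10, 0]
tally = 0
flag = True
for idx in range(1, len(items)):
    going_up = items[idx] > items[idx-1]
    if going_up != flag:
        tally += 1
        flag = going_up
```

Count direction changes in [4, 0, 0, 9, 1, 6, 5, 10, 0]
`tally` takes the values: 0 → 1 → 2 → 3 → 4 → 5 → 6 → 7

Answer: 7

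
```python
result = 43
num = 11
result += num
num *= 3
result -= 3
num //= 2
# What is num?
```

Trace:
`result = 43` → result = 43
`num = 11` → num = 11
`result += num` → result = 54
`num *= 3` → num = 33
`result -= 3` → result = 51
`num //= 2` → num = 16
So num = 16

Answer: 16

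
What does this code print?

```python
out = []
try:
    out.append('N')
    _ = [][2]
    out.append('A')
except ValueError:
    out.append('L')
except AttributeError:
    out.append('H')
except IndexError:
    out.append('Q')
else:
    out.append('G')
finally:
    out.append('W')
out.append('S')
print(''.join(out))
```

Execution trace: 'N' (try body) → 'Q' (except IndexError) → 'W' (finally) → 'S' (after the try/except). Output: NQWS

Answer: NQWS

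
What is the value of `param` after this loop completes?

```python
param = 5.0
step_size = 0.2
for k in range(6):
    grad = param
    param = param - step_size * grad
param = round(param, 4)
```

Gradient descent: w = 5.0 * (1 - 0.2)^6
`param` takes the values: 5.0 → 4.0 → 3.2 → 2.56 → 2.048 → 1.6384 → 1.31072 → 1.3107

Answer: 1.3107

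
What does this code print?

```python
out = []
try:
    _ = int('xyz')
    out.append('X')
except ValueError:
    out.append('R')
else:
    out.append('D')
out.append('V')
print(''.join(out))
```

Execution trace: 'R' (except ValueError) → 'V' (after the try/except). Output: RV

Answer: RV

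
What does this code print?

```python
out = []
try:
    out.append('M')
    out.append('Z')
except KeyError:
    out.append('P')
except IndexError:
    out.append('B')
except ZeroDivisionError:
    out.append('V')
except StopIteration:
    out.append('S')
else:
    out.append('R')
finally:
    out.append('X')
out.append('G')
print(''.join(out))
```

Execution trace: 'M' (try body) → 'Z' (try body, no exception) → 'R' (else) → 'X' (finally) → 'G' (after the try/except). Output: MZRXG

Answer: MZRXG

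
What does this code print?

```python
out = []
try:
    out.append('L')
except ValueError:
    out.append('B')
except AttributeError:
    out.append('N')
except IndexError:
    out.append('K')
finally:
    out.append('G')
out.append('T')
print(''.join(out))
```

Execution trace: 'L' (try body, no exception) → 'G' (finally) → 'T' (after the try/except). Output: LGT

Answer: LGT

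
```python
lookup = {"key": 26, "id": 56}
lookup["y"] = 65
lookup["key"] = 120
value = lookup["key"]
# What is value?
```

Trace:
`lookup = {"key": 26, "id": 56}` → lookup = {'key': 26, 'id': 56}
`lookup["y"] = 65` → lookup = {'key': 26, 'id': 56, 'y': 65}
`lookup["key"] = 120` → lookup = {'key': 120, 'id': 56, 'y': 65}
`value = lookup["key"]` → value = 120
So value = 120

Answer: 120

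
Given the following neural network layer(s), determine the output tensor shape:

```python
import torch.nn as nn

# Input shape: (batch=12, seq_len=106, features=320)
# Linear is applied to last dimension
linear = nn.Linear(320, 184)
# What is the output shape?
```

Input: (12, 106, 320) -> Output: (12, 106, 184)

Answer: (12, 106, 184)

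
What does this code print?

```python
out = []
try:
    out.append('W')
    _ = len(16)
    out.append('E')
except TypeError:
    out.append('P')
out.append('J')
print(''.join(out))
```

Execution trace: 'W' (try body) → 'P' (except TypeError) → 'J' (after the try/except). Output: WPJ

Answer: WPJ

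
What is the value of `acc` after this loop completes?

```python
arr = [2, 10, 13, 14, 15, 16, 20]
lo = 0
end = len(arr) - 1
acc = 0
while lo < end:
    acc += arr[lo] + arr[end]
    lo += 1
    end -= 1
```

Sum of pairs from ends
`acc` takes the values: 0 → 22 → 48 → 76

Answer: 76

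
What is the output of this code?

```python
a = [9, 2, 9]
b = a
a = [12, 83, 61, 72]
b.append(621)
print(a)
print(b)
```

Key concept: rebinding vs mutation: a is rebound to a new list, b still points at the original.
Step by step:
`a = [9, 2, 9]` → a = [9, 2, 9]
`b = a` → b = [9, 2, 9] (same object as a)
`a = [12, 83, 61, 72]` → a = [12, 83, 61, 72]
`b.append(621)` → b = [9, 2, 9, 621]
`print(a)` → prints [12, 83, 61, 72]
`print(b)` → prints [9, 2, 9, 621]

Answer:
[12, 83, 61, 72]
[9, 2, 9, 621]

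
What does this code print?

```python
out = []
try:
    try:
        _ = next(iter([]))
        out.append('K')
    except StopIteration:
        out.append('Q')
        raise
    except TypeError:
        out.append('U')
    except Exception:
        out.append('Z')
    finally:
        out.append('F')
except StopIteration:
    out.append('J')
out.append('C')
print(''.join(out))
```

Execution trace: 'Q' (inner except StopIteration) → 'F' (inner finally) → 'J' (outer except StopIteration) → 'C' (after the try/except). Output: QFJC

Answer: QFJC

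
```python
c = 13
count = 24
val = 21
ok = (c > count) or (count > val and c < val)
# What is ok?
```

Trace:
`c = 13` → c = 13
`count = 24` → count = 24
`val = 21` → val = 21
`ok = (c > count) or (count > val and c < val)` → ok = True
So ok = True

Answer: True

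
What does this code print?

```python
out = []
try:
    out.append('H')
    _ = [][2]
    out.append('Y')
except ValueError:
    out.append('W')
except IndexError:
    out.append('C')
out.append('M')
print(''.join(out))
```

Execution trace: 'H' (try body) → 'C' (except IndexError) → 'M' (after the try/except). Output: HCM

Answer: HCM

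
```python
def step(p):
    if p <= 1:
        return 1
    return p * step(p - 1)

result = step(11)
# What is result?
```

step(11) = 11 * 10 * 9 * 8 * 7 * 6 * 5 * 4 * 3 * 2 * 1 = 39916800

Answer: 39916800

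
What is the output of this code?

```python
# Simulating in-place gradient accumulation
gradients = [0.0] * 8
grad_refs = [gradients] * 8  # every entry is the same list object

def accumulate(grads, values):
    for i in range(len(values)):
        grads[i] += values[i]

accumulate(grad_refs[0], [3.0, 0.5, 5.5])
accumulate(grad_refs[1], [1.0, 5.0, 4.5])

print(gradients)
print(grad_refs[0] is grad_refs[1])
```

Key concept: gradient accumulation aliasing.
Step by step:
`gradients = [0.0] * 8` → gradients = [0.0, 0.0, 0.0, 0.0, 0.0, 0.0, 0.0, 0.0]
`grad_refs = [gradients] * 8` → grad_refs = [[0.0, 0.0, 0.0, 0.0, 0.0, 0.0, 0.0, 0.0], [0.0, 0.0, 0.0, 0.0, 0.0, 0.0, 0.0, 0.0], [0.0, 0.0, 0.0, 0.0, 0.0, 0.0, 0.0, 0.0], [0.0, 0.0, 0.0, 0.0, 0.0, 0.0, 0.0, 0.0], [0.0, 0.0, 0.0, 0.0, 0.0, 0.0, 0.0, 0.0], [0.0, 0.0, 0.0, 0.0, 0.0, 0.0, 0.0, 0.0], [0.0, 0.0, 0.0, 0.0, 0.0, 0.0, 0.0, 0.0], [0.0, 0.0, 0.0, 0.0, 0.0, 0.0, 0.0, 0.0]]
`accumulate(grad_refs[0], [3.0, 0.5, 5.5])` → gradients = [3.0, 0.5, 5.5, 0.0, 0.0, 0.0, 0.0, 0.0]; grad_refs = [[3.0, 0.5, 5.5, 0.0, 0.0, 0.0, 0.0, 0.0], [3.0, 0.5, 5.5, 0.0, 0.0, 0.0, 0.0, 0.0], [3.0, 0.5, 5.5, 0.0, 0.0, 0.0, 0.0, 0.0], [3.0, 0.5, 5.5, 0.0, 0.0, 0.0, 0.0, 0.0], [3.0, 0.5, 5.5, 0.0, 0.0, 0.0, 0.0, 0.0], [3.0, 0.5, 5.5, 0.0, 0.0, 0.0, 0.0, 0.0], [3.0, 0.5, 5.5, 0.0, 0.0, 0.0, 0.0, 0.0], [3.0, 0.5, 5.5, 0.0, 0.0, 0.0, 0.0, 0.0]]
`accumulate(grad_refs[1], [1.0, 5.0, 4.5])` → gradients = [4.0, 5.5, 10.0, 0.0, 0.0, 0.0, 0.0, 0.0]; grad_refs = [[4.0, 5.5, 10.0, 0.0, 0.0, 0.0, 0.0, 0.0], [4.0, 5.5, 10.0, 0.0, 0.0, 0.0, 0.0, 0.0], [4.0, 5.5, 10.0, 0.0, 0.0, 0.0, 0.0, 0.0], [4.0, 5.5, 10.0, 0.0, 0.0, 0.0, 0.0, 0.0], [4.0, 5.5, 10.0, 0.0, 0.0, 0.0, 0.0, 0.0], [4.0, 5.5, 10.0, 0.0, 0.0, 0.0, 0.0, 0.0], [4.0, 5.5, 10.0, 0.0, 0.0, 0.0, 0.0, 0.0], [4.0, 5.5, 10.0, 0.0, 0.0, 0.0, 0.0, 0.0]]
`print(gradients)` → prints [4.0, 5.5, 10.0, 0.0, 0.0, 0.0, 0.0, 0.0]
`print(grad_refs[0] is grad_refs[1])` → prints True

Answer:
[4.0, 5.5, 10.0, 0.0, 0.0, 0.0, 0.0, 0.0]
True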